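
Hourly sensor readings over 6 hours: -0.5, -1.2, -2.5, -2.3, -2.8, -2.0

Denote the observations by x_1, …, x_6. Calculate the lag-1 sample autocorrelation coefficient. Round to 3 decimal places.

0.335

Mean x̄ = (-0.5 − 1.2 − 2.5 − 2.3 − 2.8 − 2.0)/6 = -1.8833
Numerator Σ_{t=1}^{5}(x_t−x̄)(x_{t+1}−x̄) = 1.2697
Denominator Σ(x_t−x̄)² = 3.7883
r_1 = 1.2697 / 3.7883 = 0.335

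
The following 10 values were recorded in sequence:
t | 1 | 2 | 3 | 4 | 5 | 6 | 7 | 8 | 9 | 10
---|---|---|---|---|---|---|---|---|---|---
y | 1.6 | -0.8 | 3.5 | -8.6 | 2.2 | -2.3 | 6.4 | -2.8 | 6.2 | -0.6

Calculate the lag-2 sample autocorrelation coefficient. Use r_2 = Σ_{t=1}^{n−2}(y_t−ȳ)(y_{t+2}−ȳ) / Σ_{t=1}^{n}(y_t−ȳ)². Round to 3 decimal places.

0.553

Mean ȳ = (1.6 − 0.8 + 3.5 − 8.6 + 2.2 − 2.3 + 6.4 − 2.8 + 6.2 − 0.6)/10 = 0.4800
Numerator Σ_{t=1}^{8}(y_t−ȳ)(y_{t+2}−ȳ) = 102.1472
Denominator Σ(y_t−ȳ)² = 184.8360
r_2 = 102.1472 / 184.8360 = 0.553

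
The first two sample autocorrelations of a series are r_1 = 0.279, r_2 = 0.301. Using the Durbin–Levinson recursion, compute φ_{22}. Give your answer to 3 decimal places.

0.242

φ_{22} = (r_2 − r_1²) / (1 − r_1²)
r_1² = (0.279)² = 0.077841
Numerator = 0.301 − 0.0778 = 0.2232; denominator = 1 − 0.0778 = 0.9222
φ_{22} = 0.2232 / 0.9222 = 0.242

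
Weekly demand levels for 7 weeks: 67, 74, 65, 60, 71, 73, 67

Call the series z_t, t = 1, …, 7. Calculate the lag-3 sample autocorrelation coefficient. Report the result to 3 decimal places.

Mean z̄ = (67 + 74 + 65 + 60 + 71 + 73 + 67)/7 = 68.1429
Σ(z_t−z̄)(z_{t+3}−z̄) = (9.3061) + (16.7347) + (-15.2653) + (9.3061) = 20.0816
Denominator Σ(z_t−z̄)² = 144.8571
r_3 = 20.0816 / 144.8571 = 0.139

0.139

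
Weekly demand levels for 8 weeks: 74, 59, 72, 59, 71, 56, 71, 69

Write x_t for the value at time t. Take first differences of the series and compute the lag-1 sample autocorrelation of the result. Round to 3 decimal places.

-0.818

First differences Δx: -15, 13, -13, 12, -15, 15, -2
Mean of differences = -0.7143
Numerator Σ(Δx_t−Δx̄)(Δx_{t+1}−Δx̄) = -946.9388
Denominator Σ(Δx_t−Δx̄)² = 1157.4286
r_1(Δx) = -946.9388 / 1157.4286 = -0.818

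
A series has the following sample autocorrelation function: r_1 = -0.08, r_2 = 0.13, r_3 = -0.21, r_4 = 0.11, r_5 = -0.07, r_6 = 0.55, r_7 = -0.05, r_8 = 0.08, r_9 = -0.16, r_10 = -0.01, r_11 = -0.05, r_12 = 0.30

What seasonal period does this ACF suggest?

The largest autocorrelation is r_6 = 0.55, with a weaker echo at lag 12 (0.30); the remaining lags stay at or below 0.13.
The dominant spike at lag 6 indicates a seasonal period of 6.

6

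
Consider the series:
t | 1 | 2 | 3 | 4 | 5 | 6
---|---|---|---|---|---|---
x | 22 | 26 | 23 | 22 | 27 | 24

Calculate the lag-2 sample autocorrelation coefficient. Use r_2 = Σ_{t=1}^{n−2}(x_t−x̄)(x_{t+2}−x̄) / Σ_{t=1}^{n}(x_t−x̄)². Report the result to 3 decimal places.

Mean x̄ = (22 + 26 + 23 + 22 + 27 + 24)/6 = 24.0000
Σ(x_t−x̄)(x_{t+2}−x̄) = (2.0000) + (-4.0000) + (-3.0000) + (0.0000) = -5.0000
Denominator Σ(x_t−x̄)² = 22.0000
r_2 = -5.0000 / 22.0000 = -0.227

-0.227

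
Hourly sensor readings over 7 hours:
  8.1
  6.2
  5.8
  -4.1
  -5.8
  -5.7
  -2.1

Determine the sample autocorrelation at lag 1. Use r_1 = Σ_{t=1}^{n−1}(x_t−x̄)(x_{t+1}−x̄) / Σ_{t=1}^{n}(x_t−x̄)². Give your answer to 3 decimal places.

0.590

Mean x̄ = (8.1 + 6.2 + 5.8 − 4.1 − 5.8 − 5.7 − 2.1)/7 = 0.3429
Σ(x_t−x̄)(x_{t+1}−x̄) = (45.4347) + (31.9633) + (-24.2453) + (27.2918) + (37.1204) + (14.7618) = 132.3267
Denominator Σ(x_t−x̄)² = 224.2171
r_1 = 132.3267 / 224.2171 = 0.590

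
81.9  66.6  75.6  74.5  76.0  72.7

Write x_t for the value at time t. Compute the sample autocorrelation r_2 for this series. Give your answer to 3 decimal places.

Mean x̄ = (81.9 + 66.6 + 75.6 + 74.5 + 76.0 + 72.7)/6 = 74.5500
Numerator Σ_{t=1}^{4}(x_t−x̄)(x_{t+2}−x̄) = 9.7300
Denominator Σ(x_t−x̄)² = 123.8550
r_2 = 9.7300 / 123.8550 = 0.079

0.079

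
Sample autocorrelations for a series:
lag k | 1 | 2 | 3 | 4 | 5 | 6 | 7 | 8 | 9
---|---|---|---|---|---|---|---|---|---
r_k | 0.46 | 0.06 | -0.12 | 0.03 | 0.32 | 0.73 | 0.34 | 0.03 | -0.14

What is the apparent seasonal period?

The largest autocorrelation is r_6 = 0.73; the remaining lags stay at or below 0.46. The elevated value at lag 1 (0.46), dropping to 0.06 at lag 2, reflects decaying short-term dependence rather than seasonality.
The dominant spike at lag 6 indicates a seasonal period of 6.

6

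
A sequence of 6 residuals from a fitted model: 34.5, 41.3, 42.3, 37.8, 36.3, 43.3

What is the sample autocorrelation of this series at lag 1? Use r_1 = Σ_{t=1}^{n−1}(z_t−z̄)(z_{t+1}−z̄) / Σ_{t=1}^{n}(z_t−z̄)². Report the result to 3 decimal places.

-0.246

Mean z̄ = (34.5 + 41.3 + 42.3 + 37.8 + 36.3 + 43.3)/6 = 39.2500
Σ(z_t−z̄)(z_{t+1}−z̄) = (-9.7375) + (6.2525) + (-4.4225) + (4.2775) + (-11.9475) = -15.5775
Denominator Σ(z_t−z̄)² = 63.2750
r_1 = -15.5775 / 63.2750 = -0.246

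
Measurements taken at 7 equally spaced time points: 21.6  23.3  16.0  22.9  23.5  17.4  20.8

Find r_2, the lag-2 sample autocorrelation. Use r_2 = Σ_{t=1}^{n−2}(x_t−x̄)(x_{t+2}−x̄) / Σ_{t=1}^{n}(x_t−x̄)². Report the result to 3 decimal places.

Mean x̄ = (21.6 + 23.3 + 16.0 + 22.9 + 23.5 + 17.4 + 20.8)/7 = 20.7857
Σ(x_t−x̄)(x_{t+2}−x̄) = (-3.8969) + (5.3159) + (-12.9898) + (-7.1584) + (0.0388) = -18.6904
Denominator Σ(x_t−x̄)² = 53.1886
r_2 = -18.6904 / 53.1886 = -0.351

-0.351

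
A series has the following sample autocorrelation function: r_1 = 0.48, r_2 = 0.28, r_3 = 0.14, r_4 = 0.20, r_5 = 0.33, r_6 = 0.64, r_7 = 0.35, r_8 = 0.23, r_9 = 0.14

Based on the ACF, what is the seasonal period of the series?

The largest autocorrelation is r_6 = 0.64; the remaining lags stay at or below 0.48. The elevated value at lag 1 (0.48), dropping to 0.28 at lag 2, reflects decaying short-term dependence rather than seasonality.
The dominant spike at lag 6 indicates a seasonal period of 6.

6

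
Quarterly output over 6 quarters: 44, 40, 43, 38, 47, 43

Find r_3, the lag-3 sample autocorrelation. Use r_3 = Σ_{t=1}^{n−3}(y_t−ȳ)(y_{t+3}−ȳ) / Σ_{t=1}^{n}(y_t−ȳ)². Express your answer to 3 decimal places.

-0.359

Mean ȳ = (44 + 40 + 43 + 38 + 47 + 43)/6 = 42.5000
Numerator Σ_{t=1}^{3}(y_t−ȳ)(y_{t+3}−ȳ) = -17.7500
Denominator Σ(y_t−ȳ)² = 49.5000
r_3 = -17.7500 / 49.5000 = -0.359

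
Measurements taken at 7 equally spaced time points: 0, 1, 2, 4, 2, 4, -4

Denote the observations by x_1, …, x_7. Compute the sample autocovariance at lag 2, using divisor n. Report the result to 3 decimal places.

Mean x̄ = (0 + 1 + 2 + 4 + 2 + 4 − 4)/7 = 1.2857
Deviations: -1.2857, -0.2857, 0.7143, 2.7143, 0.7143, 2.7143, -5.2857
Σ_{t=1}^{5}(x_t−x̄)(x_{t+2}−x̄) = 2.4082
γ_2 = 2.4082 / 7 = 0.344

0.344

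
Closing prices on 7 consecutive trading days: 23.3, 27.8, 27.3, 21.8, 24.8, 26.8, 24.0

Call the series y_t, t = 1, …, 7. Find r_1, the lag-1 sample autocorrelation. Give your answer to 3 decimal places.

-0.250

Mean ȳ = (23.3 + 27.8 + 27.3 + 21.8 + 24.8 + 26.8 + 24.0)/7 = 25.1143
Deviations from mean: -1.8143, 2.6857, 2.1857, -3.3143, -0.3143, 1.6857, -1.1143
Numerator Σ_{t=1}^{6}(y_t−ȳ)(y_{t+1}−ȳ) = -7.6131
Denominator Σ(y_t−ȳ)² = 30.4486
r_1 = -7.6131 / 30.4486 = -0.250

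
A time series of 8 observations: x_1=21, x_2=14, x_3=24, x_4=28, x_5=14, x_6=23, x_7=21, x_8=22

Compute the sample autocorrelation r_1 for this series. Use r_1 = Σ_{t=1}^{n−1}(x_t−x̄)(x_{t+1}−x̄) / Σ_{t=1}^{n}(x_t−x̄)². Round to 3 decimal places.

Mean x̄ = (21 + 14 + 24 + 28 + 14 + 23 + 21 + 22)/8 = 20.8750
Deviations from mean: 0.1250, -6.8750, 3.1250, 7.1250, -6.8750, 2.1250, 0.1250, 1.1250
Numerator Σ_{t=1}^{7}(x_t−x̄)(x_{t+1}−x̄) = -63.2656
Denominator Σ(x_t−x̄)² = 160.8750
r_1 = -63.2656 / 160.8750 = -0.393

-0.393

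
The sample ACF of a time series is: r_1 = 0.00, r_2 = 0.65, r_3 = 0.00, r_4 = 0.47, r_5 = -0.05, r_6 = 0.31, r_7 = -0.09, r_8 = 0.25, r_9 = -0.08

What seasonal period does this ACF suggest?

The largest autocorrelation is r_2 = 0.65, with weaker echoes at lags 4 (0.47), 6 (0.31) and 8 (0.25); the remaining lags stay at or below 0.00.
The dominant spike at lag 2 indicates a seasonal period of 2.

2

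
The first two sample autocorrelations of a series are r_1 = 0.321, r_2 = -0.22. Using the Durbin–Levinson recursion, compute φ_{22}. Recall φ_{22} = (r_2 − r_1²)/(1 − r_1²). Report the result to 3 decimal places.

φ_{22} = (r_2 − r_1²) / (1 − r_1²)
r_1² = (0.321)² = 0.103041
Numerator = -0.22 − 0.1030 = -0.3230; denominator = 1 − 0.1030 = 0.8970
φ_{22} = -0.3230 / 0.8970 = -0.360

-0.360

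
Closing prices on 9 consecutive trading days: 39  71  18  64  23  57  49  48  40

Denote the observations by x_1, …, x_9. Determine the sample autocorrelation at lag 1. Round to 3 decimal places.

-0.813

Mean x̄ = (39 + 71 + 18 + 64 + 23 + 57 + 49 + 48 + 40)/9 = 45.4444
Numerator Σ_{t=1}^{8}(x_t−x̄)(x_{t+1}−x̄) = -2014.8642
Denominator Σ(x_t−x̄)² = 2478.2222
r_1 = -2014.8642 / 2478.2222 = -0.813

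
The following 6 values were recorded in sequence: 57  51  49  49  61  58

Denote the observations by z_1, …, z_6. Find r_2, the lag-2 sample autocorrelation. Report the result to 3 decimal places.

-0.402

Mean z̄ = (57 + 51 + 49 + 49 + 61 + 58)/6 = 54.1667
Numerator Σ_{t=1}^{4}(z_t−z̄)(z_{t+2}−z̄) = -53.3889
Denominator Σ(z_t−z̄)² = 132.8333
r_2 = -53.3889 / 132.8333 = -0.402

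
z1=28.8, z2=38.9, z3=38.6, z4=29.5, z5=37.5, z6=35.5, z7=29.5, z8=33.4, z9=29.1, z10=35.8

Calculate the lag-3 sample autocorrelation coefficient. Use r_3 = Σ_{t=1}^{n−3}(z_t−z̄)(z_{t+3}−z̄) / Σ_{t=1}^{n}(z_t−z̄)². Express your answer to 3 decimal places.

0.315

Mean z̄ = (28.8 + 38.9 + 38.6 + 29.5 + 37.5 + 35.5 + 29.5 + 33.4 + 29.1 + 35.8)/10 = 33.6600
Numerator Σ_{t=1}^{7}(z_t−z̄)(z_{t+3}−z̄) = 48.4432
Denominator Σ(z_t−z̄)² = 153.6640
r_3 = 48.4432 / 153.6640 = 0.315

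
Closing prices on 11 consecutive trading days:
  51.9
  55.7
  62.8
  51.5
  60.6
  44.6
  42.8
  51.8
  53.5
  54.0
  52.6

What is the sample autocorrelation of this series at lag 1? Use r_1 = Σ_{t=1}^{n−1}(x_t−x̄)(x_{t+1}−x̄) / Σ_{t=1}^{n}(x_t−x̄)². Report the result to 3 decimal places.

Mean x̄ = (51.9 + 55.7 + 62.8 + 51.5 + 60.6 + 44.6 + 42.8 + 51.8 + 53.5 + 54.0 + 52.6)/11 = 52.8909
Numerator Σ_{t=1}^{10}(x_t−x̄)(x_{t+1}−x̄) = 30.9908
Denominator Σ(x_t−x̄)² = 341.8691
r_1 = 30.9908 / 341.8691 = 0.091

0.091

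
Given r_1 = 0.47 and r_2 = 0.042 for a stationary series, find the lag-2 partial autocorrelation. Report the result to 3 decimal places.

φ_{22} = (r_2 − r_1²) / (1 − r_1²)
r_1² = (0.47)² = 0.2209
Numerator = 0.042 − 0.2209 = -0.1789; denominator = 1 − 0.2209 = 0.7791
φ_{22} = -0.1789 / 0.7791 = -0.230

-0.230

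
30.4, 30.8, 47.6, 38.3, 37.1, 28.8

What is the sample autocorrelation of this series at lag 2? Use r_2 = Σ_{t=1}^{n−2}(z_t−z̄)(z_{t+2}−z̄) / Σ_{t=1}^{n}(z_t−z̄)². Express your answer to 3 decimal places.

-0.297

Mean z̄ = (30.4 + 30.8 + 47.6 + 38.3 + 37.1 + 28.8)/6 = 35.5000
Deviations from mean: -5.1000, -4.7000, 12.1000, 2.8000, 1.6000, -6.7000
Σ(z_t−z̄)(z_{t+2}−z̄) = (-61.7100) + (-13.1600) + (19.3600) + (-18.7600) = -74.2700
Denominator Σ(z_t−z̄)² = 249.8000
r_2 = -74.2700 / 249.8000 = -0.297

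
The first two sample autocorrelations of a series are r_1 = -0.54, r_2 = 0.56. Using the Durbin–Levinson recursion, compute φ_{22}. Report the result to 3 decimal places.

φ_{22} = (r_2 − r_1²) / (1 − r_1²)
r_1² = (-0.54)² = 0.2916
Numerator = 0.56 − 0.2916 = 0.2684; denominator = 1 − 0.2916 = 0.7084
φ_{22} = 0.2684 / 0.7084 = 0.379

0.379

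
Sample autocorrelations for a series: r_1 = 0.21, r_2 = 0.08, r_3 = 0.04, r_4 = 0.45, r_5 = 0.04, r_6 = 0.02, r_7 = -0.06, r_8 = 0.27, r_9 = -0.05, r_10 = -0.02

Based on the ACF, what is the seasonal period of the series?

The largest autocorrelation is r_4 = 0.45, with a weaker echo at lag 8 (0.27); the remaining lags stay at or below 0.21. The elevated value at lag 1 (0.21), dropping to 0.08 at lag 2, reflects decaying short-term dependence rather than seasonality.
The dominant spike at lag 4 indicates a seasonal period of 4.

4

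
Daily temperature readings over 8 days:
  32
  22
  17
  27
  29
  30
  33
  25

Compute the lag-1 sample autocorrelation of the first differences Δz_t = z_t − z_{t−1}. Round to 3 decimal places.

0.037

First differences Δz: -10, -5, 10, 2, 1, 3, -8
Mean of differences = -1.0000
Numerator Σ(Δz_t−Δz̄)(Δz_{t+1}−Δz̄) = 11.0000
Denominator Σ(Δz_t−Δz̄)² = 296.0000
r_1(Δz) = 11.0000 / 296.0000 = 0.037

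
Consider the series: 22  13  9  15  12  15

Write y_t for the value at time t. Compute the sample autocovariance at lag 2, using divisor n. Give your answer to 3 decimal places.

Mean ȳ = (22 + 13 + 9 + 15 + 12 + 15)/6 = 14.3333
Deviations: 7.6667, -1.3333, -5.3333, 0.6667, -2.3333, 0.6667
Σ_{t=1}^{4}(y_t−ȳ)(y_{t+2}−ȳ) = -28.8889
γ_2 = -28.8889 / 6 = -4.815

-4.815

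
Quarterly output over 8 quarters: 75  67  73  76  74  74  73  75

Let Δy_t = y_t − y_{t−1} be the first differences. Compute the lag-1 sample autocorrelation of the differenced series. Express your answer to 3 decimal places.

First differences Δy: -8, 6, 3, -2, 0, -1, 2
Mean of differences = 0.0000
Numerator Σ(Δy_t−Δȳ)(Δy_{t+1}−Δȳ) = -38.0000
Denominator Σ(Δy_t−Δȳ)² = 118.0000
r_1(Δy) = -38.0000 / 118.0000 = -0.322

-0.322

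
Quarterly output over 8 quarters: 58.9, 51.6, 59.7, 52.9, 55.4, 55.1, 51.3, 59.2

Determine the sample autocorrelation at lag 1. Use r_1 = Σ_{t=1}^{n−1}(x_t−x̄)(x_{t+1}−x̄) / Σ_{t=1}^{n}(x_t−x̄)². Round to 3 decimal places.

Mean x̄ = (58.9 + 51.6 + 59.7 + 52.9 + 55.4 + 55.1 + 51.3 + 59.2)/8 = 55.5125
Deviations from mean: 3.3875, -3.9125, 4.1875, -2.6125, -0.1125, -0.4125, -4.2125, 3.6875
Numerator Σ_{t=1}^{7}(x_t−x̄)(x_{t+1}−x̄) = -54.0327
Denominator Σ(x_t−x̄)² = 82.6688
r_1 = -54.0327 / 82.6688 = -0.654

-0.654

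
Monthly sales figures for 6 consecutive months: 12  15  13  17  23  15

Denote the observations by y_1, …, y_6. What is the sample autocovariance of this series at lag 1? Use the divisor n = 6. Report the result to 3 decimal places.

Mean ȳ = (12 + 15 + 13 + 17 + 23 + 15)/6 = 15.8333
Σ_{t=1}^{5}(y_t−ȳ)(y_{t+1}−ȳ) = 4.6389
γ_1 = 4.6389 / 6 = 0.773

0.773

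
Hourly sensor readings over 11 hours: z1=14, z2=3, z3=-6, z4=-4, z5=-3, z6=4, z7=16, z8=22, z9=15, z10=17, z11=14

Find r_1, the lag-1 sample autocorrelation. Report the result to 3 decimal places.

0.708

Mean z̄ = (14 + 3 − 6 − 4 − 3 + 4 + 16 + 22 + 15 + 17 + 14)/11 = 8.3636
Numerator Σ_{t=1}^{10}(z_t−z̄)(z_{t+1}−z̄) = 681.7769
Denominator Σ(z_t−z̄)² = 962.5455
r_1 = 681.7769 / 962.5455 = 0.708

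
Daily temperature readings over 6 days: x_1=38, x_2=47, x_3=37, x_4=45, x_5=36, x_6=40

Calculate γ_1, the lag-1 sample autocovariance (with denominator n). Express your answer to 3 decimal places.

Mean x̄ = (38 + 47 + 37 + 45 + 36 + 40)/6 = 40.5000
Deviations: -2.5000, 6.5000, -3.5000, 4.5000, -4.5000, -0.5000
Σ_{t=1}^{5}(x_t−x̄)(x_{t+1}−x̄) = -72.7500
γ_1 = -72.7500 / 6 = -12.125

-12.125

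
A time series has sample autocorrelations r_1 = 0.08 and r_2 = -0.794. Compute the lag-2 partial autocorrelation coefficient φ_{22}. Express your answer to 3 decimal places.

-0.806

φ_{22} = (r_2 − r_1²) / (1 − r_1²)
r_1² = (0.08)² = 0.0064
Numerator = -0.794 − 0.0064 = -0.8004; denominator = 1 − 0.0064 = 0.9936
φ_{22} = -0.8004 / 0.9936 = -0.806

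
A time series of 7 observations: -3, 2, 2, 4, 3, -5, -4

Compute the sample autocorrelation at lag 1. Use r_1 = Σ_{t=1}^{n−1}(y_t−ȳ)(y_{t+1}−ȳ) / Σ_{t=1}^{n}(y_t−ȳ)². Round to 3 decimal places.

Mean ȳ = (-3 + 2 + 2 + 4 + 3 − 5 − 4)/7 = -0.1429
Deviations from mean: -2.8571, 2.1429, 2.1429, 4.1429, 3.1429, -4.8571, -3.8571
Numerator Σ_{t=1}^{6}(y_t−ȳ)(y_{t+1}−ȳ) = 23.8367
Denominator Σ(y_t−ȳ)² = 82.8571
r_1 = 23.8367 / 82.8571 = 0.288

0.288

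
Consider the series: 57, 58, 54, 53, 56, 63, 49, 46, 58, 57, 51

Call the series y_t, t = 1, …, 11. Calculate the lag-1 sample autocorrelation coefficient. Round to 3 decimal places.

-0.054

Mean ȳ = (57 + 58 + 54 + 53 + 56 + 63 + 49 + 46 + 58 + 57 + 51)/11 = 54.7273
Numerator Σ_{t=1}^{10}(y_t−ȳ)(y_{t+1}−ȳ) = -12.3471
Denominator Σ(y_t−ȳ)² = 228.1818
r_1 = -12.3471 / 228.1818 = -0.054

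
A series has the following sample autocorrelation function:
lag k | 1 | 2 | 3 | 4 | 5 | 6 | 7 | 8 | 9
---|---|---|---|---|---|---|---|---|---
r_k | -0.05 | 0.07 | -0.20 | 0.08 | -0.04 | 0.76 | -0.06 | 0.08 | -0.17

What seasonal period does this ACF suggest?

The largest autocorrelation is r_6 = 0.76; the remaining lags stay at or below 0.08.
The dominant spike at lag 6 indicates a seasonal period of 6.

6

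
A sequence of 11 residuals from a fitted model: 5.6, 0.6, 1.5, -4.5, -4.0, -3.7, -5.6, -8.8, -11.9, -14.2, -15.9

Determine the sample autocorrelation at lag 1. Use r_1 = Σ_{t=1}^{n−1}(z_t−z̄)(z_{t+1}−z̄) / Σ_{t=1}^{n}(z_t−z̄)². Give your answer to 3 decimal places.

0.640

Mean z̄ = (5.6 + 0.6 + 1.5 − 4.5 − 4.0 − 3.7 − 5.6 − 8.8 − 11.9 − 14.2 − 15.9)/11 = -5.5364
Numerator Σ_{t=1}^{10}(z_t−z̄)(z_{t+1}−z̄) = 288.9987
Denominator Σ(z_t−z̄)² = 451.6055
r_1 = 288.9987 / 451.6055 = 0.640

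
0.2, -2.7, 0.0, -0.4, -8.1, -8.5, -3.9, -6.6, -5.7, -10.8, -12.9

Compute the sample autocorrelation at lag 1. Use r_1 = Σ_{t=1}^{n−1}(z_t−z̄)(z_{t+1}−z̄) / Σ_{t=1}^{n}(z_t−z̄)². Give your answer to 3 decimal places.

0.440

Mean z̄ = (0.2 − 2.7 + 0.0 − 0.4 − 8.1 − 8.5 − 3.9 − 6.6 − 5.7 − 10.8 − 12.9)/11 = -5.4000
Numerator Σ_{t=1}^{10}(z_t−z̄)(z_{t+1}−z̄) = 87.6000
Denominator Σ(z_t−z̄)² = 198.9000
r_1 = 87.6000 / 198.9000 = 0.440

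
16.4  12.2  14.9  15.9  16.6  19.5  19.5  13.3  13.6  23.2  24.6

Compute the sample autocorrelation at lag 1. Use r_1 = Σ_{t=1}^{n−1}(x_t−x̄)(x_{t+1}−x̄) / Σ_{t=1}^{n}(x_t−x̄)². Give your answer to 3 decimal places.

Mean x̄ = (16.4 + 12.2 + 14.9 + 15.9 + 16.6 + 19.5 + 19.5 + 13.3 + 13.6 + 23.2 + 24.6)/11 = 17.2455
Numerator Σ_{t=1}^{10}(x_t−x̄)(x_{t+1}−x̄) = 51.3252
Denominator Σ(x_t−x̄)² = 162.4673
r_1 = 51.3252 / 162.4673 = 0.316

0.316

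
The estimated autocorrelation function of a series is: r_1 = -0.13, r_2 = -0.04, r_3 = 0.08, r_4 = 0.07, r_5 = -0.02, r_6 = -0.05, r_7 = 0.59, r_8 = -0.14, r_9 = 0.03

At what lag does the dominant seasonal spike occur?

7

The largest autocorrelation is r_7 = 0.59; the remaining lags stay at or below 0.08.
The dominant spike at lag 7 indicates a seasonal period of 7.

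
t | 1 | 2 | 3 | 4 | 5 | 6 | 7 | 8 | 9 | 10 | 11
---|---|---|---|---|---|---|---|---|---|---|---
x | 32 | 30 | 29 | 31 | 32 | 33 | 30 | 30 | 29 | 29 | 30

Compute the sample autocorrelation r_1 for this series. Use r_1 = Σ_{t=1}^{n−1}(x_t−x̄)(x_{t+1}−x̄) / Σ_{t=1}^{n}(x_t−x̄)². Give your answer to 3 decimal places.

Mean x̄ = (32 + 30 + 29 + 31 + 32 + 33 + 30 + 30 + 29 + 29 + 30)/11 = 30.4545
Numerator Σ_{t=1}^{10}(x_t−x̄)(x_{t+1}−x̄) = 6.4298
Denominator Σ(x_t−x̄)² = 18.7273
r_1 = 6.4298 / 18.7273 = 0.343

0.343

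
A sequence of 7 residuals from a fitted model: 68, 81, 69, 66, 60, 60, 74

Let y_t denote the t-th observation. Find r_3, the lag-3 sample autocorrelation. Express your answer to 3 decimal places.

Mean ȳ = (68 + 81 + 69 + 66 + 60 + 60 + 74)/7 = 68.2857
Deviations from mean: -0.2857, 12.7143, 0.7143, -2.2857, -8.2857, -8.2857, 5.7143
Numerator Σ_{t=1}^{4}(y_t−ȳ)(y_{t+3}−ȳ) = -123.6735
Denominator Σ(y_t−ȳ)² = 337.4286
r_3 = -123.6735 / 337.4286 = -0.367

-0.367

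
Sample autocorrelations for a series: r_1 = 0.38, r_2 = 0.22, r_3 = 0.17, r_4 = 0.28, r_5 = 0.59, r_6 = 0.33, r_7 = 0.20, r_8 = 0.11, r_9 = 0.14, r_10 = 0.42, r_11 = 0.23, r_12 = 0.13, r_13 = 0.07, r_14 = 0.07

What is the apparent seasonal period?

5

The largest autocorrelation is r_5 = 0.59, with a weaker echo at lag 10 (0.42); the remaining lags stay at or below 0.38. The elevated value at lag 1 (0.38), dropping to 0.22 at lag 2, reflects decaying short-term dependence rather than seasonality.
The dominant spike at lag 5 indicates a seasonal period of 5.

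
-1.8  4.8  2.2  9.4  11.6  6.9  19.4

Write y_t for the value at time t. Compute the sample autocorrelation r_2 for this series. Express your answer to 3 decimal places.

0.247

Mean ȳ = (-1.8 + 4.8 + 2.2 + 9.4 + 11.6 + 6.9 + 19.4)/7 = 7.5000
Σ(y_t−ȳ)(y_{t+2}−ȳ) = (49.2900) + (-5.1300) + (-21.7300) + (-1.1400) + (48.7900) = 70.0800
Denominator Σ(y_t−ȳ)² = 284.2600
r_2 = 70.0800 / 284.2600 = 0.247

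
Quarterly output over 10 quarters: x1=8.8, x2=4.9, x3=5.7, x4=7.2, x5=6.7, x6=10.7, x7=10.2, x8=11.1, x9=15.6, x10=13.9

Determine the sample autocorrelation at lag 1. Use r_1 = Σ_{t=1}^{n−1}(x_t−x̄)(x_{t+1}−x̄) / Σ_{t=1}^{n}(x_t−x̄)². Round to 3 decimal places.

0.644

Mean x̄ = (8.8 + 4.9 + 5.7 + 7.2 + 6.7 + 10.7 + 10.2 + 11.1 + 15.6 + 13.9)/10 = 9.4800
Numerator Σ_{t=1}^{9}(x_t−x̄)(x_{t+1}−x̄) = 71.0016
Denominator Σ(x_t−x̄)² = 110.2760
r_1 = 71.0016 / 110.2760 = 0.644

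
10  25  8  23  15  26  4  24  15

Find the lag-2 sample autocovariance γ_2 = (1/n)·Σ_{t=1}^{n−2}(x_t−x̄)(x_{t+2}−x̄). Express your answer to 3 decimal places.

Mean x̄ = (10 + 25 + 8 + 23 + 15 + 26 + 4 + 24 + 15)/9 = 16.6667
Σ_{t=1}^{7}(x_t−x̄)(x_{t+2}−x̄) = 294.7778
γ_2 = 294.7778 / 9 = 32.753

32.753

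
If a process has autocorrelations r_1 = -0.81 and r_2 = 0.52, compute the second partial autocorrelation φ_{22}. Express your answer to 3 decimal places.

φ_{22} = (r_2 − r_1²) / (1 − r_1²)
r_1² = (-0.81)² = 0.6561
Numerator = 0.52 − 0.6561 = -0.1361; denominator = 1 − 0.6561 = 0.3439
φ_{22} = -0.1361 / 0.3439 = -0.396

-0.396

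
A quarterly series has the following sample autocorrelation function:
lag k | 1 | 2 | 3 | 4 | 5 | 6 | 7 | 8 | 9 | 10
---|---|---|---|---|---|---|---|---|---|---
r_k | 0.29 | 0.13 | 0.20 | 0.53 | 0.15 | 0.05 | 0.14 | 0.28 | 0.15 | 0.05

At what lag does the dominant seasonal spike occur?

The largest autocorrelation is r_4 = 0.53; the remaining lags stay at or below 0.29. The elevated value at lag 1 (0.29), dropping to 0.13 at lag 2, reflects decaying short-term dependence rather than seasonality.
The dominant spike at lag 4 indicates a seasonal period of 4.

4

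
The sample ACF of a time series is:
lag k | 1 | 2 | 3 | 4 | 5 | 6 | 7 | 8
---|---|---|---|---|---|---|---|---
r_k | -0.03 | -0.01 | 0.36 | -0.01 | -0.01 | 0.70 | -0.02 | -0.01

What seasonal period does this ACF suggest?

The largest autocorrelation is r_6 = 0.70; the remaining lags stay at or below 0.36.
The dominant spike at lag 6 indicates a seasonal period of 6.

6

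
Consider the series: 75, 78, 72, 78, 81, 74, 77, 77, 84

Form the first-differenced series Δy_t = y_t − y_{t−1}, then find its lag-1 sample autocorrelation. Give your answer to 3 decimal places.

First differences Δy: 3, -6, 6, 3, -7, 3, 0, 7
Mean of differences = 1.1250
Numerator Σ(Δy_t−Δȳ)(Δy_{t+1}−Δȳ) = -78.1406
Denominator Σ(Δy_t−Δȳ)² = 186.8750
r_1(Δy) = -78.1406 / 186.8750 = -0.418

-0.418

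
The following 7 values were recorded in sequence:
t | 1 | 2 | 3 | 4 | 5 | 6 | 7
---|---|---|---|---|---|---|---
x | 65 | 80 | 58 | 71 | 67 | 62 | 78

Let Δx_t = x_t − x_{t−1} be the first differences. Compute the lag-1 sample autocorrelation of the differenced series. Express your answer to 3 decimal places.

First differences Δx: 15, -22, 13, -4, -5, 16
Mean of differences = 2.1667
Numerator Σ(Δx_t−Δx̄)(Δx_{t+1}−Δx̄) = -693.6944
Denominator Σ(Δx_t−Δx̄)² = 1146.8333
r_1(Δx) = -693.6944 / 1146.8333 = -0.605

-0.605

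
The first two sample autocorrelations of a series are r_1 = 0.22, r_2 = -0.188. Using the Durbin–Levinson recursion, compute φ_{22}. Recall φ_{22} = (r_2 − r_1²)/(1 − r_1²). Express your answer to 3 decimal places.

-0.248

φ_{22} = (r_2 − r_1²) / (1 − r_1²)
r_1² = (0.22)² = 0.0484
Numerator = -0.188 − 0.0484 = -0.2364; denominator = 1 − 0.0484 = 0.9516
φ_{22} = -0.2364 / 0.9516 = -0.248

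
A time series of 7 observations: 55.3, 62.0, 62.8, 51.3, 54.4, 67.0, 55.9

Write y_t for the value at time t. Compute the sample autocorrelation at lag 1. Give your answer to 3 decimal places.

-0.286

Mean ȳ = (55.3 + 62.0 + 62.8 + 51.3 + 54.4 + 67.0 + 55.9)/7 = 58.3857
Deviations from mean: -3.0857, 3.6143, 4.4143, -7.0857, -3.9857, 8.6143, -2.4857
Numerator Σ_{t=1}^{6}(y_t−ȳ)(y_{t+1}−ȳ) = -53.9816
Denominator Σ(y_t−ȳ)² = 188.5486
r_1 = -53.9816 / 188.5486 = -0.286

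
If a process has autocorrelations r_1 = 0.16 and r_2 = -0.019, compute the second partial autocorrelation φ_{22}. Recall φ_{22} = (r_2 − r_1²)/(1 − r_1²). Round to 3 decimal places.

-0.046

φ_{22} = (r_2 − r_1²) / (1 − r_1²)
r_1² = (0.16)² = 0.0256
Numerator = -0.019 − 0.0256 = -0.0446; denominator = 1 − 0.0256 = 0.9744
φ_{22} = -0.0446 / 0.9744 = -0.046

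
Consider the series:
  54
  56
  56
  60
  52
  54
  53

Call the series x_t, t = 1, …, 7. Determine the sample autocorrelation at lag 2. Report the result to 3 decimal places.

Mean x̄ = (54 + 56 + 56 + 60 + 52 + 54 + 53)/7 = 55.0000
Deviations from mean: -1.0000, 1.0000, 1.0000, 5.0000, -3.0000, -1.0000, -2.0000
Σ(x_t−x̄)(x_{t+2}−x̄) = (-1.0000) + (5.0000) + (-3.0000) + (-5.0000) + (6.0000) = 2.0000
Denominator Σ(x_t−x̄)² = 42.0000
r_2 = 2.0000 / 42.0000 = 0.048

0.048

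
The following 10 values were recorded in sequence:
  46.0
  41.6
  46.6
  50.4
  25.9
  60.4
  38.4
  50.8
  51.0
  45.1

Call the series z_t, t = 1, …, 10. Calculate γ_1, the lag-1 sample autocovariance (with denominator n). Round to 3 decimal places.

-50.555

Mean z̄ = (46.0 + 41.6 + 46.6 + 50.4 + 25.9 + 60.4 + 38.4 + 50.8 + 51.0 + 45.1)/10 = 45.6200
Σ_{t=1}^{9}(z_t−z̄)(z_{t+1}−z̄) = -505.5464
γ_1 = -505.5464 / 10 = -50.555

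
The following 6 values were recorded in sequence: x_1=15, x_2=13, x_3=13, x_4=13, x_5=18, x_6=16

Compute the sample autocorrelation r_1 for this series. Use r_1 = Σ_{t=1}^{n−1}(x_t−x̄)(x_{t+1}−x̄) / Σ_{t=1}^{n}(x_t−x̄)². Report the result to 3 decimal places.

0.182

Mean x̄ = (15 + 13 + 13 + 13 + 18 + 16)/6 = 14.6667
Σ(x_t−x̄)(x_{t+1}−x̄) = (-0.5556) + (2.7778) + (2.7778) + (-5.5556) + (4.4444) = 3.8889
Denominator Σ(x_t−x̄)² = 21.3333
r_1 = 3.8889 / 21.3333 = 0.182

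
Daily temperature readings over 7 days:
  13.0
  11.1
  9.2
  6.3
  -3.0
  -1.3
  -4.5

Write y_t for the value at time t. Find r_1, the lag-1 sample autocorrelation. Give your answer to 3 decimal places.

0.570

Mean ȳ = (13.0 + 11.1 + 9.2 + 6.3 − 3.0 − 1.3 − 4.5)/7 = 4.4000
Numerator Σ_{t=1}^{6}(y_t−ȳ)(y_{t+1}−ȳ) = 177.7500
Denominator Σ(y_t−ȳ)² = 311.9600
r_1 = 177.7500 / 311.9600 = 0.570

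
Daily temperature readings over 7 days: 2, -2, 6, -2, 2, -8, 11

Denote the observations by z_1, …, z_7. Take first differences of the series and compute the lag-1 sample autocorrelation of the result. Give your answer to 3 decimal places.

First differences Δz: -4, 8, -8, 4, -10, 19
Mean of differences = 1.5000
Numerator Σ(Δz_t−Δz̄)(Δz_{t+1}−Δz̄) = -351.2500
Denominator Σ(Δz_t−Δz̄)² = 607.5000
r_1(Δz) = -351.2500 / 607.5000 = -0.578

-0.578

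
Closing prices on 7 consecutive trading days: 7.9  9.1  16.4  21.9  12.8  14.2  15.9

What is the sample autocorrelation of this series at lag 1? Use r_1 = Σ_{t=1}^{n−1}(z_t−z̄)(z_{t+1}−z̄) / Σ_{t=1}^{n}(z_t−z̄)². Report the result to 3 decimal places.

0.205

Mean z̄ = (7.9 + 9.1 + 16.4 + 21.9 + 12.8 + 14.2 + 15.9)/7 = 14.0286
Deviations from mean: -6.1286, -4.9286, 2.3714, 7.8714, -1.2286, 0.1714, 1.8714
Σ(z_t−z̄)(z_{t+1}−z̄) = (30.2051) + (-11.6878) + (18.6665) + (-9.6706) + (-0.2106) + (0.3208) = 27.6235
Denominator Σ(z_t−z̄)² = 134.4743
r_1 = 27.6235 / 134.4743 = 0.205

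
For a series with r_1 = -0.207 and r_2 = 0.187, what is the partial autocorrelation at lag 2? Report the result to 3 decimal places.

0.151

φ_{22} = (r_2 − r_1²) / (1 − r_1²)
r_1² = (-0.207)² = 0.042849
Numerator = 0.187 − 0.0428 = 0.1442; denominator = 1 − 0.0428 = 0.9572
φ_{22} = 0.1442 / 0.9572 = 0.151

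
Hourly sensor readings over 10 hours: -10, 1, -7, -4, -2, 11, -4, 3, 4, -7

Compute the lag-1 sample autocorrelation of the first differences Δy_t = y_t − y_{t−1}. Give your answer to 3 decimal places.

First differences Δy: 11, -8, 3, 2, 13, -15, 7, 1, -11
Mean of differences = 0.3333
Numerator Σ(Δy_t−Δȳ)(Δy_{t+1}−Δȳ) = -385.1111
Denominator Σ(Δy_t−Δȳ)² = 762.0000
r_1(Δy) = -385.1111 / 762.0000 = -0.505

-0.505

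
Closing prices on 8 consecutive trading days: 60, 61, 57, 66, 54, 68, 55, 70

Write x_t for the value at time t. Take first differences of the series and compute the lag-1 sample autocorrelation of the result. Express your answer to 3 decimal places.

First differences Δx: 1, -4, 9, -12, 14, -13, 15
Mean of differences = 1.4286
Numerator Σ(Δx_t−Δx̄)(Δx_{t+1}−Δx̄) = -686.4694
Denominator Σ(Δx_t−Δx̄)² = 817.7143
r_1(Δx) = -686.4694 / 817.7143 = -0.839

-0.839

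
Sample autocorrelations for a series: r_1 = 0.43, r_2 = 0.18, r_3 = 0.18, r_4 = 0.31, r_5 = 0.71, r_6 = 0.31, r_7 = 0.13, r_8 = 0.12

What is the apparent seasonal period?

The largest autocorrelation is r_5 = 0.71; the remaining lags stay at or below 0.43. The elevated value at lag 1 (0.43), dropping to 0.18 at lag 2, reflects decaying short-term dependence rather than seasonality.
The dominant spike at lag 5 indicates a seasonal period of 5.

5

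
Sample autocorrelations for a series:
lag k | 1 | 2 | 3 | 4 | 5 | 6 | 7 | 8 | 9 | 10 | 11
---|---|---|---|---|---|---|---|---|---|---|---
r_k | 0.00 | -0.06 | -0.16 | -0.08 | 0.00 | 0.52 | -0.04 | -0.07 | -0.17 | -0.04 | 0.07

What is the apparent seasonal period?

The largest autocorrelation is r_6 = 0.52; the remaining lags stay at or below 0.07.
The dominant spike at lag 6 indicates a seasonal period of 6.

6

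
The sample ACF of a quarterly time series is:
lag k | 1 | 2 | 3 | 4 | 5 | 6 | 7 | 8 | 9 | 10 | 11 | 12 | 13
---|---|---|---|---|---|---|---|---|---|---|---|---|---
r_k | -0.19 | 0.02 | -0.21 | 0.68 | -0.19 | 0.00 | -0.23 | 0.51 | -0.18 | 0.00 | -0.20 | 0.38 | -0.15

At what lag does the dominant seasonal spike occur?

4

The largest autocorrelation is r_4 = 0.68, with weaker echoes at lags 8 (0.51) and 12 (0.38); the remaining lags stay at or below 0.02.
The dominant spike at lag 4 indicates a seasonal period of 4.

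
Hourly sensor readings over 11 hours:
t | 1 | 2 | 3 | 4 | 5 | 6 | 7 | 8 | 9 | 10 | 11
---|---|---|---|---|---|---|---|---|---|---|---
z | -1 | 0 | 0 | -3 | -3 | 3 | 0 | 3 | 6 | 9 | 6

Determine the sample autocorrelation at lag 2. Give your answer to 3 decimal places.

Mean z̄ = (-1 + 0 + 0 − 3 − 3 + 3 + 0 + 3 + 6 + 9 + 6)/11 = 1.8182
Numerator Σ_{t=1}^{9}(z_t−z̄)(z_{t+2}−z̄) = 45.4793
Denominator Σ(z_t−z̄)² = 153.6364
r_2 = 45.4793 / 153.6364 = 0.296

0.296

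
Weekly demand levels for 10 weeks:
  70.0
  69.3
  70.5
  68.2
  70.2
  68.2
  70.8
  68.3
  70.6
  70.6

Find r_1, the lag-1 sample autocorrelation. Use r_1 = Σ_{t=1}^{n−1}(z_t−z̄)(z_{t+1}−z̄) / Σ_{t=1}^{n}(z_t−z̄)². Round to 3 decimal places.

-0.655

Mean z̄ = (70.0 + 69.3 + 70.5 + 68.2 + 70.2 + 68.2 + 70.8 + 68.3 + 70.6 + 70.6)/10 = 69.6700
Numerator Σ_{t=1}^{9}(z_t−z̄)(z_{t+1}−z̄) = -6.8259
Denominator Σ(z_t−z̄)² = 10.4210
r_1 = -6.8259 / 10.4210 = -0.655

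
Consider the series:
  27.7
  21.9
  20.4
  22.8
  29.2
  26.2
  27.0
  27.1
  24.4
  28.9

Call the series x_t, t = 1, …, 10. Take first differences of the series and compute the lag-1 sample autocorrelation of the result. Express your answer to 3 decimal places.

-0.116

First differences Δx: -5.8, -1.5, 2.4, 6.4, -3.0, 0.8, 0.1, -2.7, 4.5
Mean of differences = 0.1333
Numerator Σ(Δx_t−Δx̄)(Δx_{t+1}−Δx̄) = -13.8311
Denominator Σ(Δx_t−Δx̄)² = 119.6400
r_1(Δx) = -13.8311 / 119.6400 = -0.116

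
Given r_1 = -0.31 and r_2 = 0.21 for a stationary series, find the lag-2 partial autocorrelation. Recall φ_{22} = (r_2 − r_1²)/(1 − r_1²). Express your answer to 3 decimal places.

0.126

φ_{22} = (r_2 − r_1²) / (1 − r_1²)
r_1² = (-0.31)² = 0.0961
Numerator = 0.21 − 0.0961 = 0.1139; denominator = 1 − 0.0961 = 0.9039
φ_{22} = 0.1139 / 0.9039 = 0.126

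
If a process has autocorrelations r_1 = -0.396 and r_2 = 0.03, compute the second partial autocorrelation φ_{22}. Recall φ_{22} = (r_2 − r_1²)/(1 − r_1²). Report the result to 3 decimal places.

φ_{22} = (r_2 − r_1²) / (1 − r_1²)
r_1² = (-0.396)² = 0.156816
Numerator = 0.03 − 0.1568 = -0.1268; denominator = 1 − 0.1568 = 0.8432
φ_{22} = -0.1268 / 0.8432 = -0.150

-0.150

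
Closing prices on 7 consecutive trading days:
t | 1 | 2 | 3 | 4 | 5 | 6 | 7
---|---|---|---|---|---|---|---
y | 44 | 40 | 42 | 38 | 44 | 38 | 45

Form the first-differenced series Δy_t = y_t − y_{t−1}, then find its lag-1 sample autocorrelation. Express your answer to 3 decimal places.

-0.750

First differences Δy: -4, 2, -4, 6, -6, 7
Mean of differences = 0.1667
Numerator Σ(Δy_t−Δȳ)(Δy_{t+1}−Δȳ) = -117.6944
Denominator Σ(Δy_t−Δȳ)² = 156.8333
r_1(Δy) = -117.6944 / 156.8333 = -0.750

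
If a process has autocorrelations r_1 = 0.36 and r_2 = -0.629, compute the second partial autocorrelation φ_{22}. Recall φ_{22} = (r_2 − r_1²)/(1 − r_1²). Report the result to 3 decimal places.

-0.872

φ_{22} = (r_2 − r_1²) / (1 − r_1²)
r_1² = (0.36)² = 0.1296
Numerator = -0.629 − 0.1296 = -0.7586; denominator = 1 − 0.1296 = 0.8704
φ_{22} = -0.7586 / 0.8704 = -0.872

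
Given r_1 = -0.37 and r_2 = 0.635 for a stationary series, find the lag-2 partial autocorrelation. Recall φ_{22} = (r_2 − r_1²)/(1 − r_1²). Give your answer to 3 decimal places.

0.577

φ_{22} = (r_2 − r_1²) / (1 − r_1²)
r_1² = (-0.37)² = 0.1369
Numerator = 0.635 − 0.1369 = 0.4981; denominator = 1 − 0.1369 = 0.8631
φ_{22} = 0.4981 / 0.8631 = 0.577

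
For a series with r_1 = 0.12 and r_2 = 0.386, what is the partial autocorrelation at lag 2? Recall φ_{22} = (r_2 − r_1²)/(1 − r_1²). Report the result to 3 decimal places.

φ_{22} = (r_2 − r_1²) / (1 − r_1²)
r_1² = (0.12)² = 0.0144
Numerator = 0.386 − 0.0144 = 0.3716; denominator = 1 − 0.0144 = 0.9856
φ_{22} = 0.3716 / 0.9856 = 0.377

0.377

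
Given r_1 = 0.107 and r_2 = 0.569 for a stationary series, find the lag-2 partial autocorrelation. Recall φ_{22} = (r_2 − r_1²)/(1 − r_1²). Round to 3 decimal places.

0.564

φ_{22} = (r_2 − r_1²) / (1 − r_1²)
r_1² = (0.107)² = 0.011449
Numerator = 0.569 − 0.0114 = 0.5576; denominator = 1 − 0.0114 = 0.9886
φ_{22} = 0.5576 / 0.9886 = 0.564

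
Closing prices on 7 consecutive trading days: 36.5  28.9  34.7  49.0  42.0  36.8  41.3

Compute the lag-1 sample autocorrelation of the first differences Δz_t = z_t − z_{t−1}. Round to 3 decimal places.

-0.142

First differences Δz: -7.6, 5.8, 14.3, -7.0, -5.2, 4.5
Mean of differences = 0.8000
Numerator Σ(Δz_t−Δz̄)(Δz_{t+1}−Δz̄) = -55.2000
Denominator Σ(Δz_t−Δz̄)² = 388.3400
r_1(Δz) = -55.2000 / 388.3400 = -0.142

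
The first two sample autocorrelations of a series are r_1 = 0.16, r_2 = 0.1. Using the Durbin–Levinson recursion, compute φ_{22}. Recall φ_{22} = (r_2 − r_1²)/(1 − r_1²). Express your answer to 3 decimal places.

φ_{22} = (r_2 − r_1²) / (1 − r_1²)
r_1² = (0.16)² = 0.0256
Numerator = 0.1 − 0.0256 = 0.0744; denominator = 1 − 0.0256 = 0.9744
φ_{22} = 0.0744 / 0.9744 = 0.076

0.076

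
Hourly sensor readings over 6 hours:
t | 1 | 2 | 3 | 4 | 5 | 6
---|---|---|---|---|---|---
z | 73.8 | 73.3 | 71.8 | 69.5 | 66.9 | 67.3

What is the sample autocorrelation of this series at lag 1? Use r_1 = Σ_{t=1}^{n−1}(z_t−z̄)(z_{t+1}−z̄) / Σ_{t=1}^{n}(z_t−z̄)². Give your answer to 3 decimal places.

0.598

Mean z̄ = (73.8 + 73.3 + 71.8 + 69.5 + 66.9 + 67.3)/6 = 70.4333
Deviations from mean: 3.3667, 2.8667, 1.3667, -0.9333, -3.5333, -3.1333
Σ(z_t−z̄)(z_{t+1}−z̄) = (9.6511) + (3.9178) + (-1.2756) + (3.2978) + (11.0711) = 26.6622
Denominator Σ(z_t−z̄)² = 44.5933
r_1 = 26.6622 / 44.5933 = 0.598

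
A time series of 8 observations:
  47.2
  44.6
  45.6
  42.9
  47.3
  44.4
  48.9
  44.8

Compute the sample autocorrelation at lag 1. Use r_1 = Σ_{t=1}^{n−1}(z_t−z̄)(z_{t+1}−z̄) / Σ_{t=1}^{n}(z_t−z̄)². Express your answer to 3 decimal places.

-0.558

Mean z̄ = (47.2 + 44.6 + 45.6 + 42.9 + 47.3 + 44.4 + 48.9 + 44.8)/8 = 45.7125
Numerator Σ_{t=1}^{7}(z_t−z̄)(z_{t+1}−z̄) = -14.8539
Denominator Σ(z_t−z̄)² = 26.6088
r_1 = -14.8539 / 26.6088 = -0.558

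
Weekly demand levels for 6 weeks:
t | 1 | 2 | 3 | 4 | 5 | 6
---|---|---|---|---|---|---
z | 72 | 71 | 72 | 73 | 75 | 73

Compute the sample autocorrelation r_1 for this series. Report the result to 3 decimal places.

0.381

Mean z̄ = (72 + 71 + 72 + 73 + 75 + 73)/6 = 72.6667
Deviations from mean: -0.6667, -1.6667, -0.6667, 0.3333, 2.3333, 0.3333
Σ(z_t−z̄)(z_{t+1}−z̄) = (1.1111) + (1.1111) + (-0.2222) + (0.7778) + (0.7778) = 3.5556
Denominator Σ(z_t−z̄)² = 9.3333
r_1 = 3.5556 / 9.3333 = 0.381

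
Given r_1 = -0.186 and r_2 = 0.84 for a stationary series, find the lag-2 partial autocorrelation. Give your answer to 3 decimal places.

0.834

φ_{22} = (r_2 − r_1²) / (1 − r_1²)
r_1² = (-0.186)² = 0.034596
Numerator = 0.84 − 0.0346 = 0.8054; denominator = 1 − 0.0346 = 0.9654
φ_{22} = 0.8054 / 0.9654 = 0.834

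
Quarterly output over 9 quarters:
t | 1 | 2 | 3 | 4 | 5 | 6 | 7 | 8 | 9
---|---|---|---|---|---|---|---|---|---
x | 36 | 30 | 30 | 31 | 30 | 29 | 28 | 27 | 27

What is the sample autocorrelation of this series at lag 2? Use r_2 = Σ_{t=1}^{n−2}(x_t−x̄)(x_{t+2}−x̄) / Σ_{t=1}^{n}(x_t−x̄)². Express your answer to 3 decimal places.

Mean x̄ = (36 + 30 + 30 + 31 + 30 + 29 + 28 + 27 + 27)/9 = 29.7778
Σ(x_t−x̄)(x_{t+2}−x̄) = (1.3827) + (0.2716) + (0.0494) + (-0.9506) + (-0.3951) + (2.1605) + (4.9383) = 7.4568
Denominator Σ(x_t−x̄)² = 59.5556
r_2 = 7.4568 / 59.5556 = 0.125

0.125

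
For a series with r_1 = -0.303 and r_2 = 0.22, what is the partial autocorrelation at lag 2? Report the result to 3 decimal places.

0.141

φ_{22} = (r_2 − r_1²) / (1 − r_1²)
r_1² = (-0.303)² = 0.091809
Numerator = 0.22 − 0.0918 = 0.1282; denominator = 1 − 0.0918 = 0.9082
φ_{22} = 0.1282 / 0.9082 = 0.141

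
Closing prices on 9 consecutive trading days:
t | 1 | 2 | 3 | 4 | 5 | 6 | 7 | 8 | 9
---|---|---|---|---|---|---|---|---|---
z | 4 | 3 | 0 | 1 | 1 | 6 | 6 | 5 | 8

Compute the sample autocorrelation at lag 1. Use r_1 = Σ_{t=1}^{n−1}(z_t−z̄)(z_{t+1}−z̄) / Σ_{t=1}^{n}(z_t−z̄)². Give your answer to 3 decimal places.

0.464

Mean z̄ = (4 + 3 + 0 + 1 + 1 + 6 + 6 + 5 + 8)/9 = 3.7778
Numerator Σ_{t=1}^{8}(z_t−z̄)(z_{t+1}−z̄) = 27.6173
Denominator Σ(z_t−z̄)² = 59.5556
r_1 = 27.6173 / 59.5556 = 0.464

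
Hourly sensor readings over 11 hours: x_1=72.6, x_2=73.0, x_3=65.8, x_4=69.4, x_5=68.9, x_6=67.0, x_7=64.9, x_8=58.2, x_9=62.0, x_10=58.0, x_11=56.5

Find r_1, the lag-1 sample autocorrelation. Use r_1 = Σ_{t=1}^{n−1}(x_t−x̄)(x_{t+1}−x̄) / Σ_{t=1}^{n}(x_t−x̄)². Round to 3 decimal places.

0.583

Mean x̄ = (72.6 + 73.0 + 65.8 + 69.4 + 68.9 + 67.0 + 64.9 + 58.2 + 62.0 + 58.0 + 56.5)/11 = 65.1182
Numerator Σ_{t=1}^{10}(x_t−x̄)(x_{t+1}−x̄) = 196.7860
Denominator Σ(x_t−x̄)² = 337.3164
r_1 = 196.7860 / 337.3164 = 0.583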